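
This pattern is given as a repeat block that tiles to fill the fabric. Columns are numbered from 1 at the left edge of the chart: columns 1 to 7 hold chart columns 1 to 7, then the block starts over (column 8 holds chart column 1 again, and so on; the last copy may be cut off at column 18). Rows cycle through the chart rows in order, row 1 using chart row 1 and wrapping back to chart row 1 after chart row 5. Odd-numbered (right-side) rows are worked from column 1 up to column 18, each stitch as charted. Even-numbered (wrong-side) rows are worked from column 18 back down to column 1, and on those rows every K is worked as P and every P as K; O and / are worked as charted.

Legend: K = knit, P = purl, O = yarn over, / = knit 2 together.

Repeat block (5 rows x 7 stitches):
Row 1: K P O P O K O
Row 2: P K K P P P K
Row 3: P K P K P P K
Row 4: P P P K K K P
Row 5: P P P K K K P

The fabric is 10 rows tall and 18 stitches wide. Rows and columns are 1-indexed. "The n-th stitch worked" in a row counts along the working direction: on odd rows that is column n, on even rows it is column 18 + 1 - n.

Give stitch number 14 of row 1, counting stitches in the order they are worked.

== STITCH ==
O

Derivation:
Row 1: (1-1) mod 5 = 0, so use chart row 1. Odd row -> RS.
Chart row 1 tiled across columns 1-18: K P O P O K O K P O P O K O K P O P
RS: work column 1 to column 18, symbols as charted — the tiled row is the row as worked.
Stitch 14 in working order -> O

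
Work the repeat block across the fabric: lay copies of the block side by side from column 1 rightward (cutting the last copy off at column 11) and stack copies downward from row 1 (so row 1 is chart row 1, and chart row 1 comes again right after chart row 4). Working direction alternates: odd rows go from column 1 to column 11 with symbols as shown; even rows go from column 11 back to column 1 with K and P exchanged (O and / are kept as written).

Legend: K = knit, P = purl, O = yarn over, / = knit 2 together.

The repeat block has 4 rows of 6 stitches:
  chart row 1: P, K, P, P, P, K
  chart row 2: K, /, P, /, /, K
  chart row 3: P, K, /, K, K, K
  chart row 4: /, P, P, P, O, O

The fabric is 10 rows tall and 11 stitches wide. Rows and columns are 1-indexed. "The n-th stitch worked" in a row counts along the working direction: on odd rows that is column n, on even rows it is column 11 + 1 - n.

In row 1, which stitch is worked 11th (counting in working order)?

Row 1 uses chart row ((1-1) mod 4)+1 = 1. Row 1 is odd, so RS.
Chart row 1 tiled across columns 1-11: P K P P P K P K P P P
RS: work column 1 to column 11, symbols as charted — the tiled row is the row as worked.
Stitch 11 in working order -> P

Stitch:
P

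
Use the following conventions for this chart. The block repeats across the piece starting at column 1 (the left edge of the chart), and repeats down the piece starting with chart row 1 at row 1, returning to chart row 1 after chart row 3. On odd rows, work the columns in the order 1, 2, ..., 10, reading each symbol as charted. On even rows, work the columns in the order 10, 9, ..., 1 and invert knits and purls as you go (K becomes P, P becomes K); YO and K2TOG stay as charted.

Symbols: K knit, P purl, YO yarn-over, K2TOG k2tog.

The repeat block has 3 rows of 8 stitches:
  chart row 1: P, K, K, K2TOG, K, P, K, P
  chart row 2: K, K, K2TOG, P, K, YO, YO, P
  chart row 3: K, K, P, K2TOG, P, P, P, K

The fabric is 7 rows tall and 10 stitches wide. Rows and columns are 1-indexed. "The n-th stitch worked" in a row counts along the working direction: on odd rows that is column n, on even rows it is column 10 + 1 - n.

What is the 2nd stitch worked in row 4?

== STITCH ==
K

Derivation:
Row 4 uses chart row ((4-1) mod 3)+1 = 1. Row 4 is even, so WS.
Chart row 1 tiled across columns 1-10: P K K K2TOG K P K P P K
WS: work from column 10 back to column 1 (reverse the tiled row), swapping K<->P (YO and K2TOG unchanged).
Row 4 as worked: P K K P K P K2TOG P P K
Stitch 2 in working order -> K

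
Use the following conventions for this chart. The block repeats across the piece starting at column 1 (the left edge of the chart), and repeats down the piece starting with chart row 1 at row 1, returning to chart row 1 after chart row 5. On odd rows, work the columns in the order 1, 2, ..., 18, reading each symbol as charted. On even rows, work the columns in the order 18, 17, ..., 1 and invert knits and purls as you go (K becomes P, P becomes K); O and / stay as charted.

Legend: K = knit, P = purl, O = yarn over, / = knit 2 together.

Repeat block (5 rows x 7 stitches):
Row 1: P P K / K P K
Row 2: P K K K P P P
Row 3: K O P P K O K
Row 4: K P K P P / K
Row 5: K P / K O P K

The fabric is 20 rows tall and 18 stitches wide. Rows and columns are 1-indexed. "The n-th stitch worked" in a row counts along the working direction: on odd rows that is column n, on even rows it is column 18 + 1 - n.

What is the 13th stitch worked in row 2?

Stitch:
K

Derivation:
For row 2: chart row = ((2-1) mod 5) + 1 = 2; this is a WS (even) row.
Chart row 2 tiled across columns 1-18: P K K K P P P P K K K P P P P K K K
WS row: flip the tiled sequence (start at column 18) and apply K<->P; O and / stay.
Row 2 as worked: P P P K K K K P P P K K K K P P P K
The 13th stitch worked is K.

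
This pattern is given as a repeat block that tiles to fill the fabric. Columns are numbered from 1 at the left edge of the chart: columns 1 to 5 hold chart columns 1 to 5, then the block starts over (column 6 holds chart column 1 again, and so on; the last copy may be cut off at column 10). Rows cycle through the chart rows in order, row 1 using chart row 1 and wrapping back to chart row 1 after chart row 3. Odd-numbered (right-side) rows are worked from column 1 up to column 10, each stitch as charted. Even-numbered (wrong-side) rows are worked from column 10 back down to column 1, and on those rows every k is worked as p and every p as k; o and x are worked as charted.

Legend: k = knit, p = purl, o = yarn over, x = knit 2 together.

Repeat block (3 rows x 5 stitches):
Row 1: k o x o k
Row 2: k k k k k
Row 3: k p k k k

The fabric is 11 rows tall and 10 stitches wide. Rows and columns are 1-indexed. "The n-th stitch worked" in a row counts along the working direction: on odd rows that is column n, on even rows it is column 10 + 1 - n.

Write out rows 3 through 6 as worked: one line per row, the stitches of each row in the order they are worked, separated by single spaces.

Row 3: chart row 3, RS - tile across columns 1-10 and work as-is.
Row 4: chart row 1, WS - tiled (columns 1-10): k o x o k k o x o k; work from column 10 back to 1 with k<->p swapped.
Row 5: chart row 2, RS - tile across columns 1-10 and work as-is.
Row 6: chart row 3, WS - tiled (columns 1-10): k p k k k k p k k k; work from column 10 back to 1 with k<->p swapped.

Rows as worked:
k p k k k k p k k k
p o x o p p o x o p
k k k k k k k k k k
p p p k p p p p k p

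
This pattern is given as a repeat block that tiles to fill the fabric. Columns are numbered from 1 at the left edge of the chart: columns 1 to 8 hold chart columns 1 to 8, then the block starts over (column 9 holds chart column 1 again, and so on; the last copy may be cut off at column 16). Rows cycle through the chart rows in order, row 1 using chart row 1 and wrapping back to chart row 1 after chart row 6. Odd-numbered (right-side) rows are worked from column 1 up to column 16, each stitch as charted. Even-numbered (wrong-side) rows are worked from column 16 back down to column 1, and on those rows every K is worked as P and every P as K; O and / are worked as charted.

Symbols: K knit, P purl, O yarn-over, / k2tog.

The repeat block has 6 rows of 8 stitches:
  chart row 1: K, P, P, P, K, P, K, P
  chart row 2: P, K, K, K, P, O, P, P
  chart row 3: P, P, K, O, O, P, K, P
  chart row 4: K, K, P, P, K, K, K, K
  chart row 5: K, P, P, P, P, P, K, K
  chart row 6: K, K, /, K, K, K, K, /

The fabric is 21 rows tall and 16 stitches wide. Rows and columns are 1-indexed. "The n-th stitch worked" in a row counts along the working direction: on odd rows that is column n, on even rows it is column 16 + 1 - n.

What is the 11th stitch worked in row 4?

Stitch:
P

Derivation:
Row 4: (4-1) mod 6 = 3, so use chart row 4. Even row -> WS.
Chart row 4 tiled across columns 1-16: K K P P K K K K K K P P K K K K
WS row: flip the tiled sequence (start at column 16) and apply K<->P; O and / stay.
Row 4 as worked: P P P P K K P P P P P P K K P P
The 11th stitch worked is P.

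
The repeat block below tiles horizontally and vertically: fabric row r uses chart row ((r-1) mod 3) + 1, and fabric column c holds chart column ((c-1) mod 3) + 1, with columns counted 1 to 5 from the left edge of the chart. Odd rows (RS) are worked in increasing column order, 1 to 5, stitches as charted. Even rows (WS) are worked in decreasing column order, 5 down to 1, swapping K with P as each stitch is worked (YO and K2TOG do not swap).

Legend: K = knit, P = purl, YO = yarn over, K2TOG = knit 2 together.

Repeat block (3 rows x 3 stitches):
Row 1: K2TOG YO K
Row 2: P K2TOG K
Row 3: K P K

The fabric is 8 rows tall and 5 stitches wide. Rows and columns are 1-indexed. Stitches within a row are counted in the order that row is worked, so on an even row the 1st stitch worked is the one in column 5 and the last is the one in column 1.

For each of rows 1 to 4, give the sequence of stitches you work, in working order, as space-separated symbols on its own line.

Row 1: chart row 1, RS - tile across columns 1-5 and work as-is.
Row 2: chart row 2, WS - tiled (columns 1-5): P K2TOG K P K2TOG; work from column 5 back to 1 with K<->P swapped.
Row 3: chart row 3, RS - tile across columns 1-5 and work as-is.
Row 4: chart row 1, WS - tiled (columns 1-5): K2TOG YO K K2TOG YO; work from column 5 back to 1 with K<->P swapped.

== ROWS AS WORKED ==
K2TOG YO K K2TOG YO
K2TOG K P K2TOG K
K P K K P
YO K2TOG P YO K2TOG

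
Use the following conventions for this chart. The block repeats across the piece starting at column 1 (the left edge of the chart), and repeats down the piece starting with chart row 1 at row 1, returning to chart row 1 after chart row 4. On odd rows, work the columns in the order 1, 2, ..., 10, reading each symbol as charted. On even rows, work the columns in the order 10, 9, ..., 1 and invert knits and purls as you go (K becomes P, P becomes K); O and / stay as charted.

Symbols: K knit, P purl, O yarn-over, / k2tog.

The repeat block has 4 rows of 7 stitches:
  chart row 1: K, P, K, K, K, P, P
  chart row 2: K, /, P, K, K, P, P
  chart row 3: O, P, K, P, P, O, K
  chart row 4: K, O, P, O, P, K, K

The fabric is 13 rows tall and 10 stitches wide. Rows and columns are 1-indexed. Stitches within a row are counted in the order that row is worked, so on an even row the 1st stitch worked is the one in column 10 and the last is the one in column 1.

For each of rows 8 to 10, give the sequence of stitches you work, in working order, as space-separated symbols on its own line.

Row 8: chart row 4, WS - tiled (columns 1-10): K O P O P K K K O P; work from column 10 back to 1 with K<->P swapped.
Row 9: chart row 1, RS - tile across columns 1-10 and work as-is.
Row 10: chart row 2, WS - tiled (columns 1-10): K / P K K P P K / P; work from column 10 back to 1 with K<->P swapped.

== ROWS AS WORKED ==
K O P P P K O K O P
K P K K K P P K P K
K / P K K P P K / P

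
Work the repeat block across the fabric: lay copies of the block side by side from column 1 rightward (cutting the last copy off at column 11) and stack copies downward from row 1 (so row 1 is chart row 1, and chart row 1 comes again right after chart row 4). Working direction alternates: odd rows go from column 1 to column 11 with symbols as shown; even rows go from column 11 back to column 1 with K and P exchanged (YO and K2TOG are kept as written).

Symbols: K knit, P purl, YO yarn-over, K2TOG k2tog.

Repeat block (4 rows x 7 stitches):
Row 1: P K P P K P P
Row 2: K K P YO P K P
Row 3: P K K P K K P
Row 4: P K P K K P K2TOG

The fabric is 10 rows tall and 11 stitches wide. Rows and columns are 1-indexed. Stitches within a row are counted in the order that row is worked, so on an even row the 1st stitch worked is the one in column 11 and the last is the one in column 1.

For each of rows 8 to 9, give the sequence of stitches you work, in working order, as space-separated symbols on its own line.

Row 8: chart row 4, WS - tiled (columns 1-11): P K P K K P K2TOG P K P K; work from column 11 back to 1 with K<->P swapped.
Row 9: chart row 1, RS - tile across columns 1-11 and work as-is.

Result:
P K P K K2TOG K P P K P K
P K P P K P P P K P P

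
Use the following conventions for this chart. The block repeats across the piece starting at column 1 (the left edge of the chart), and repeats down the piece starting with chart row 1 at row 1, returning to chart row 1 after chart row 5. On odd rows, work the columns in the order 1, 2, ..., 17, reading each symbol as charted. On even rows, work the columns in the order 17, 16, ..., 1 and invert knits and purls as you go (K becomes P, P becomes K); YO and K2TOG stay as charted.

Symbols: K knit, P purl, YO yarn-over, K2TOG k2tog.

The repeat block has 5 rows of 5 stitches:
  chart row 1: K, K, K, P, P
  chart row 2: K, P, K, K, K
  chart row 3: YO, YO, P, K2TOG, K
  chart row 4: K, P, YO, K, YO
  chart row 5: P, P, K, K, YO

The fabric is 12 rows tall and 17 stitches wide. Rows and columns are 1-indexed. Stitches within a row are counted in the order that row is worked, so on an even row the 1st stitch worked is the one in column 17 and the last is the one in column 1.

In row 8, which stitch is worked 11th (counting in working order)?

Row 8: (8-1) mod 5 = 2, so use chart row 3. Even row -> WS.
Chart row 3 tiled across columns 1-17: YO YO P K2TOG K YO YO P K2TOG K YO YO P K2TOG K YO YO
Wrong side: read the tiled row from column 17 down to 1 and exchange K with P (leave YO, K2TOG).
Row 8 as worked: YO YO P K2TOG K YO YO P K2TOG K YO YO P K2TOG K YO YO
Counting 11 along the worked row gives YO.

Result:
YO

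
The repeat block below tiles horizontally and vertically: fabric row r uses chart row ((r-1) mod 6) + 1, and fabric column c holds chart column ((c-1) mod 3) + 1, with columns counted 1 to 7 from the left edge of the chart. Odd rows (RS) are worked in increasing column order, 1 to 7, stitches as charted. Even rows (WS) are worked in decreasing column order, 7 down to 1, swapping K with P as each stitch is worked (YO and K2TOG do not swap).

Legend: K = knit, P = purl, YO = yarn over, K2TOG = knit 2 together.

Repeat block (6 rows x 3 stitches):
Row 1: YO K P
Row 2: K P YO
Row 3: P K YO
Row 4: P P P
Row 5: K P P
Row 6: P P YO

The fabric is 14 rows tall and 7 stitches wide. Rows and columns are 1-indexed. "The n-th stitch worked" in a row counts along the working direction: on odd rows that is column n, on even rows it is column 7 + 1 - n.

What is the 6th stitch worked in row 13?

For row 13: chart row = ((13-1) mod 6) + 1 = 1; this is a RS (odd) row.
Chart row 1 tiled across columns 1-7: YO K P YO K P YO
RS: work column 1 to column 7, symbols as charted — the tiled row is the row as worked.
Counting 6 along the worked row gives P.

Result:
P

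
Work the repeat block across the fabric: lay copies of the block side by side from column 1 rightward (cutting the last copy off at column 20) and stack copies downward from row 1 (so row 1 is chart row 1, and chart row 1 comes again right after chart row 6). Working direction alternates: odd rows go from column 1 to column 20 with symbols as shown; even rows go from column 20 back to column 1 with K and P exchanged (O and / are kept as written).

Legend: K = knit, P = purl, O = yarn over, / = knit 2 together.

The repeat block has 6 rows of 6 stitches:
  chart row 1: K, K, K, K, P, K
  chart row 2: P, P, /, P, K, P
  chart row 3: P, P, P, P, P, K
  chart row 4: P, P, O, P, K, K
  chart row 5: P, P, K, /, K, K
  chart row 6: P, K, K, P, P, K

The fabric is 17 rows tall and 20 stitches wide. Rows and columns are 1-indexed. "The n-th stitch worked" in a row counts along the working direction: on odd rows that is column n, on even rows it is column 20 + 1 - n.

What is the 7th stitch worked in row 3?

Row 3 uses chart row ((3-1) mod 6)+1 = 3. Row 3 is odd, so RS.
Chart row 3 tiled across columns 1-20: P P P P P K P P P P P K P P P P P K P P
RS row: no reversal, no swap; stitch n worked = column n.
Counting 7 along the worked row gives P.

Result:
P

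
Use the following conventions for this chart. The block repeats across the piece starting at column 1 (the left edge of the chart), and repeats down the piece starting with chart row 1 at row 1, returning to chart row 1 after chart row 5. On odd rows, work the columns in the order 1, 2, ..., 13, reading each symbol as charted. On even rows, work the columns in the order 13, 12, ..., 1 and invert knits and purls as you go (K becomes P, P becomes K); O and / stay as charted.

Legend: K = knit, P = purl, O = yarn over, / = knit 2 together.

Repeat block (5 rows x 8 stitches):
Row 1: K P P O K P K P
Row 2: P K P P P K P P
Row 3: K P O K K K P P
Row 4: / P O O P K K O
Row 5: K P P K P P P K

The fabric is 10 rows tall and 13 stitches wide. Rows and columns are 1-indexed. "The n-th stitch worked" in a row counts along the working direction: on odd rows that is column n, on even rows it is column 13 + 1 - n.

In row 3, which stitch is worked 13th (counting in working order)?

For row 3: chart row = ((3-1) mod 5) + 1 = 3; this is a RS (odd) row.
Chart row 3 tiled across columns 1-13: K P O K K K P P K P O K K
Right side: take the tiled row as-is (worked left to right from column 1).
The 13th stitch worked is K.

Result:
K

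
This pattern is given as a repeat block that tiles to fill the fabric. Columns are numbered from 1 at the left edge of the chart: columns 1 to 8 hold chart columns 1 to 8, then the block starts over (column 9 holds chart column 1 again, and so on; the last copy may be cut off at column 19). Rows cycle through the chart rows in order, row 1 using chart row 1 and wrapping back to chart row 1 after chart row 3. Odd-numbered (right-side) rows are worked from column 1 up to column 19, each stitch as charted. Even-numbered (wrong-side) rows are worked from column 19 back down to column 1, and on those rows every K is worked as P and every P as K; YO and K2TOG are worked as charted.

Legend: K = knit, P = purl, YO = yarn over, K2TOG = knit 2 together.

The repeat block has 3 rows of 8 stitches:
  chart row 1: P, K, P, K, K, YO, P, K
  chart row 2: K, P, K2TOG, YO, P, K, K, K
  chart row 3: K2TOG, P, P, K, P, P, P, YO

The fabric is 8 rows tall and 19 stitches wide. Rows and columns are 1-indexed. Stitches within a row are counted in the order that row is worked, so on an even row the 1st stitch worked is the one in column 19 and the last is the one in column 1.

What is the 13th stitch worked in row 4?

== STITCH ==
K

Derivation:
Row 4 uses chart row ((4-1) mod 3)+1 = 1. Row 4 is even, so WS.
Chart row 1 tiled across columns 1-19: P K P K K YO P K P K P K K YO P K P K P
WS row: flip the tiled sequence (start at column 19) and apply K<->P; YO and K2TOG stay.
Row 4 as worked: K P K P K YO P P K P K P K YO P P K P K
Stitch 13 in working order -> K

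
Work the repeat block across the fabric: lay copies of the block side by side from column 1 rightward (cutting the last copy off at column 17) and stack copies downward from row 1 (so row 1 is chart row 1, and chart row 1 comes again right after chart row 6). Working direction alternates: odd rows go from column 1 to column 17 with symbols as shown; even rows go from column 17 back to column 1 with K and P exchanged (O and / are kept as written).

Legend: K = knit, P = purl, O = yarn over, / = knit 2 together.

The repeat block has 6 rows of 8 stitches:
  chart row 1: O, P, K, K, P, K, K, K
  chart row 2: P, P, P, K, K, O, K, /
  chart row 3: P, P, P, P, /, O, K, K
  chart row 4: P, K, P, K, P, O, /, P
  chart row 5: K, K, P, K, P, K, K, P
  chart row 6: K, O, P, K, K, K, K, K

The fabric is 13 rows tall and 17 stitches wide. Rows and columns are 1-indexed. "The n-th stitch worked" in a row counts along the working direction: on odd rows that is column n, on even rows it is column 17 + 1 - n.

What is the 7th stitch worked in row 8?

Stitch:
K

Derivation:
Row 8 uses chart row ((8-1) mod 6)+1 = 2. Row 8 is even, so WS.
Chart row 2 tiled across columns 1-17: P P P K K O K / P P P K K O K / P
WS row: flip the tiled sequence (start at column 17) and apply K<->P; O and / stay.
Row 8 as worked: K / P O P P K K K / P O P P K K K
Stitch 7 in working order -> K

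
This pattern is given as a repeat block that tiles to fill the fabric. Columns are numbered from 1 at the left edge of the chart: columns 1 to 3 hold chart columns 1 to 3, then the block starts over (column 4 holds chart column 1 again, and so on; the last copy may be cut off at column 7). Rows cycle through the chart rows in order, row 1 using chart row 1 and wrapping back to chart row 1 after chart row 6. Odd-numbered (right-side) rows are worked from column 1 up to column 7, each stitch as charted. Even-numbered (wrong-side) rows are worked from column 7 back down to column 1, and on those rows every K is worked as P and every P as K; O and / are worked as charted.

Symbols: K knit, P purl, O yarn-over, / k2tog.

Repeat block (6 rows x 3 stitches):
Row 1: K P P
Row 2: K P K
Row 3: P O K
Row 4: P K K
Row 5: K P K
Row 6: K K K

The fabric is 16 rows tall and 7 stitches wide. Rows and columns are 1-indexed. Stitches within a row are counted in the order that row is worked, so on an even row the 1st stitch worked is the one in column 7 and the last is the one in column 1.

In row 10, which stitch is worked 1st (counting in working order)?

Result:
K

Derivation:
Row 10: (10-1) mod 6 = 3, so use chart row 4. Even row -> WS.
Chart row 4 tiled across columns 1-7: P K K P K K P
WS row: flip the tiled sequence (start at column 7) and apply K<->P; O and / stay.
Row 10 as worked: K P P K P P K
The 1st stitch worked is K.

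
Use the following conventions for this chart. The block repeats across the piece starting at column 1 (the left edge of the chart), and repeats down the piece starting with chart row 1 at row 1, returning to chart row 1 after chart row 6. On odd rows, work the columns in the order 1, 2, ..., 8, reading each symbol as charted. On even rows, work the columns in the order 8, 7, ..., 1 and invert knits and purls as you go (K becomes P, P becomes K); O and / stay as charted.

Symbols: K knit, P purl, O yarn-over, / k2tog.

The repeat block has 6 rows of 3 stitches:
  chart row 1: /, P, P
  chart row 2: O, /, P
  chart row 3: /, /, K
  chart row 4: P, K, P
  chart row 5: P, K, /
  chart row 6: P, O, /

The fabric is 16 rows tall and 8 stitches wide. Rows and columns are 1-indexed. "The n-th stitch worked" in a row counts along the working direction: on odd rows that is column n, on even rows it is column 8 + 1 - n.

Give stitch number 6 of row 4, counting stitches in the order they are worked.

Result:
K

Derivation:
Row 4 uses chart row ((4-1) mod 6)+1 = 4. Row 4 is even, so WS.
Chart row 4 tiled across columns 1-8: P K P P K P P K
Wrong side: read the tiled row from column 8 down to 1 and exchange K with P (leave O, /).
Row 4 as worked: P K K P K K P K
Stitch 6 in working order -> K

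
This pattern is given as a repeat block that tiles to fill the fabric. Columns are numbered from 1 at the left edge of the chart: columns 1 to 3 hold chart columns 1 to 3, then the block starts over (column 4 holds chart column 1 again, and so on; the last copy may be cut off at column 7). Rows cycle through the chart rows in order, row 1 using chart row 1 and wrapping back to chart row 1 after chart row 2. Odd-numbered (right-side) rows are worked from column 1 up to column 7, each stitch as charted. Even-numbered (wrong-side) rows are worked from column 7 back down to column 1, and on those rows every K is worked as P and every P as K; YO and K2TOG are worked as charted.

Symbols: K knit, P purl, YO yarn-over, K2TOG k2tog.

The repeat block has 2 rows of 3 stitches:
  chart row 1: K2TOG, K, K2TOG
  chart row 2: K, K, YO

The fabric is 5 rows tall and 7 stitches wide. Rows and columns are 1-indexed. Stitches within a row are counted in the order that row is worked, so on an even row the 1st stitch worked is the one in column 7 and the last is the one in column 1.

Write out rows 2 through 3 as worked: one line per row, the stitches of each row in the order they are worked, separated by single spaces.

Row 2: chart row 2, WS - tiled (columns 1-7): K K YO K K YO K; work from column 7 back to 1 with K<->P swapped.
Row 3: chart row 1, RS - tile across columns 1-7 and work as-is.

== ROWS AS WORKED ==
P YO P P YO P P
K2TOG K K2TOG K2TOG K K2TOG K2TOG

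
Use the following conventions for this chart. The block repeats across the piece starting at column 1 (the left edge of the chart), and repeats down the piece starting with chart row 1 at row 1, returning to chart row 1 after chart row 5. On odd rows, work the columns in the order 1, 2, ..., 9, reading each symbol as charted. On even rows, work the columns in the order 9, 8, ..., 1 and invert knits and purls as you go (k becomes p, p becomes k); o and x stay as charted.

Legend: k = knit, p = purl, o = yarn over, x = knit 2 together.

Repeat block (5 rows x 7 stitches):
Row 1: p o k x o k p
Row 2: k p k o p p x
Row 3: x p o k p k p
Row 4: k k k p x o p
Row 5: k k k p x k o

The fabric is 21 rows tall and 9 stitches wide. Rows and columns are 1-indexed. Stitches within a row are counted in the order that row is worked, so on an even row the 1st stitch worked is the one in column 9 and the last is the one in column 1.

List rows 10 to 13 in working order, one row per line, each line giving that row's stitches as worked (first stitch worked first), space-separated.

Rows as worked:
p p o p x k p p p
p o k x o k p p o
k p x k k o p k p
x p o k p k p x p

Derivation:
Row 10: chart row 5, WS - tiled (columns 1-9): k k k p x k o k k; work from column 9 back to 1 with k<->p swapped.
Row 11: chart row 1, RS - tile across columns 1-9 and work as-is.
Row 12: chart row 2, WS - tiled (columns 1-9): k p k o p p x k p; work from column 9 back to 1 with k<->p swapped.
Row 13: chart row 3, RS - tile across columns 1-9 and work as-is.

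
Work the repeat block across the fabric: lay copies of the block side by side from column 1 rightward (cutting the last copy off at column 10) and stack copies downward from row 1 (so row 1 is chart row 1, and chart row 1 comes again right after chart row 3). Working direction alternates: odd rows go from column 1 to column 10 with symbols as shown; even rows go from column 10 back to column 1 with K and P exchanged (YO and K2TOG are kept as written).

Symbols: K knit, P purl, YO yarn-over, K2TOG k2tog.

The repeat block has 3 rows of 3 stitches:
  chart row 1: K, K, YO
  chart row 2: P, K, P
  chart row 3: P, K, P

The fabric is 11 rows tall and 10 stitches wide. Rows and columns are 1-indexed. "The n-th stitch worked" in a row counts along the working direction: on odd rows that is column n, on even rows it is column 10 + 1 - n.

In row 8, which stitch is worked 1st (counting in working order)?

Row 8: (8-1) mod 3 = 1, so use chart row 2. Even row -> WS.
Chart row 2 tiled across columns 1-10: P K P P K P P K P P
WS: work from column 10 back to column 1 (reverse the tiled row), swapping K<->P (YO and K2TOG unchanged).
Row 8 as worked: K K P K K P K K P K
Counting 1 along the worked row gives K.

Result:
K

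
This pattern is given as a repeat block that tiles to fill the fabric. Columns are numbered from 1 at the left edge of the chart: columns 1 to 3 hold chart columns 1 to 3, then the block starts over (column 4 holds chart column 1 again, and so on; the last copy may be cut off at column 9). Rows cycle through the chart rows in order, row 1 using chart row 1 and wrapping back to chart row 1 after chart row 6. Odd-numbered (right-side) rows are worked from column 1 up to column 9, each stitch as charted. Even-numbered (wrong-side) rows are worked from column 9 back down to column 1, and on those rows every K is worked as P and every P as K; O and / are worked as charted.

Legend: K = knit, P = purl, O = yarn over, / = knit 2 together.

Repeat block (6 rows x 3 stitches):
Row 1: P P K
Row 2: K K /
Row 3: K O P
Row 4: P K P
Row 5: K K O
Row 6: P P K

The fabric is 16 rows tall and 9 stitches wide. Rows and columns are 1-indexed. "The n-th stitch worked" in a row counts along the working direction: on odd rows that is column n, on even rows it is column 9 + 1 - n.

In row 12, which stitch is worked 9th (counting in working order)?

For row 12: chart row = ((12-1) mod 6) + 1 = 6; this is a WS (even) row.
Chart row 6 tiled across columns 1-9: P P K P P K P P K
Wrong side: read the tiled row from column 9 down to 1 and exchange K with P (leave O, /).
Row 12 as worked: P K K P K K P K K
Stitch 9 in working order -> K

== STITCH ==
K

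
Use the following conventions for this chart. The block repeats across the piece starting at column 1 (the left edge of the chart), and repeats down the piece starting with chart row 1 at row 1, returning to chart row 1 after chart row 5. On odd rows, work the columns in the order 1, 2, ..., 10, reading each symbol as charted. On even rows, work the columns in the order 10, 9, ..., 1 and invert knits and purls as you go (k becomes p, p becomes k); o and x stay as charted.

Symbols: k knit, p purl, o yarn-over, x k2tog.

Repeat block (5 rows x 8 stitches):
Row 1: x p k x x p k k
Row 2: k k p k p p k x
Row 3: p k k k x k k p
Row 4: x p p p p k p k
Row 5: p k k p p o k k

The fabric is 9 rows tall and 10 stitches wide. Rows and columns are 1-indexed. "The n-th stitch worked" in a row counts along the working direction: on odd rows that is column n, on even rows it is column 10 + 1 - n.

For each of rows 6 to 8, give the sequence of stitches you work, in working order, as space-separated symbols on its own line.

== ROWS AS WORKED ==
k x p p k x x p k x
k k p k p p k x k k
p k k p p x p p p k

Derivation:
Row 6: chart row 1, WS - tiled (columns 1-10): x p k x x p k k x p; work from column 10 back to 1 with k<->p swapped.
Row 7: chart row 2, RS - tile across columns 1-10 and work as-is.
Row 8: chart row 3, WS - tiled (columns 1-10): p k k k x k k p p k; work from column 10 back to 1 with k<->p swapped.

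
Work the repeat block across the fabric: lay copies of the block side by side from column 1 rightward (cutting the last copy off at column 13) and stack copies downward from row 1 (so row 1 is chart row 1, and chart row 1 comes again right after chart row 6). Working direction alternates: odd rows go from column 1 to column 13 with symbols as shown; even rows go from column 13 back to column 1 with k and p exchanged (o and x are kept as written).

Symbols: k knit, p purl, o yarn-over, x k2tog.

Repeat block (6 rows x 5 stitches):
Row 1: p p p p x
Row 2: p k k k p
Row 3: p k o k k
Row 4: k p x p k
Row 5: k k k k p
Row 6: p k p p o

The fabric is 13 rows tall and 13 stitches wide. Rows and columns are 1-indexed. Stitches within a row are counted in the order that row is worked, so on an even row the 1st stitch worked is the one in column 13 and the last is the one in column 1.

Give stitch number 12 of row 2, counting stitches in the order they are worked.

== STITCH ==
p

Derivation:
Row 2: (2-1) mod 6 = 1, so use chart row 2. Even row -> WS.
Chart row 2 tiled across columns 1-13: p k k k p p k k k p p k k
Wrong side: read the tiled row from column 13 down to 1 and exchange k with p (leave o, x).
Row 2 as worked: p p k k p p p k k p p p k
Counting 12 along the worked row gives p.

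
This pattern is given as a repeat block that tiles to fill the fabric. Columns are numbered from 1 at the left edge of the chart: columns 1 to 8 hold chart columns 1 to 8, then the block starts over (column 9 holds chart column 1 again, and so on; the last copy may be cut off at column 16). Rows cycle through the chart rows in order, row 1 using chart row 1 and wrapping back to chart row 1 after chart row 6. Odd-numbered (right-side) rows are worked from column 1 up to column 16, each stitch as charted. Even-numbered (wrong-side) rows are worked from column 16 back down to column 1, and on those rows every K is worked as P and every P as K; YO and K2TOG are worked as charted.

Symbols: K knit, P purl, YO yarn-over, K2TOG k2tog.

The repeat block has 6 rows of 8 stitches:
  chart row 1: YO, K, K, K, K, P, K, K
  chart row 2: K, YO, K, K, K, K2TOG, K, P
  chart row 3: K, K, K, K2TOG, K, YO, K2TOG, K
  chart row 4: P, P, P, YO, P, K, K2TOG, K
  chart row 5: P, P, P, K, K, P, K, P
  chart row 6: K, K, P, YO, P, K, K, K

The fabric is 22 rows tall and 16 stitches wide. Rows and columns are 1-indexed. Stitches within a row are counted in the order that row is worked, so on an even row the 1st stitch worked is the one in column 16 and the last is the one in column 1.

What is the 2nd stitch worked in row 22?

== STITCH ==
K2TOG

Derivation:
Row 22: (22-1) mod 6 = 3, so use chart row 4. Even row -> WS.
Chart row 4 tiled across columns 1-16: P P P YO P K K2TOG K P P P YO P K K2TOG K
WS: work from column 16 back to column 1 (reverse the tiled row), swapping K<->P (YO and K2TOG unchanged).
Row 22 as worked: P K2TOG P K YO K K K P K2TOG P K YO K K K
Stitch 2 in working order -> K2TOG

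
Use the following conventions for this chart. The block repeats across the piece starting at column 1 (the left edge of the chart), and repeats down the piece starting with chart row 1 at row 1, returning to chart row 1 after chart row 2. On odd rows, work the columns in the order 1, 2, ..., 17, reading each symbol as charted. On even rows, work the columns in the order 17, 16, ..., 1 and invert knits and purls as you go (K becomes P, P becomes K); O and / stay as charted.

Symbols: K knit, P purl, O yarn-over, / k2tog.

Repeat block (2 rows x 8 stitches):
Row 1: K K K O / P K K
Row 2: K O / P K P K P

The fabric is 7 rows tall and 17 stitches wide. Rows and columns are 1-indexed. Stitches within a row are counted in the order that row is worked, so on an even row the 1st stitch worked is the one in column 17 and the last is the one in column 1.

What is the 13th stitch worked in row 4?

Stitch:
P

Derivation:
For row 4: chart row = ((4-1) mod 2) + 1 = 2; this is a WS (even) row.
Chart row 2 tiled across columns 1-17: K O / P K P K P K O / P K P K P K
Wrong side: read the tiled row from column 17 down to 1 and exchange K with P (leave O, /).
Row 4 as worked: P K P K P K / O P K P K P K / O P
Stitch 13 in working order -> P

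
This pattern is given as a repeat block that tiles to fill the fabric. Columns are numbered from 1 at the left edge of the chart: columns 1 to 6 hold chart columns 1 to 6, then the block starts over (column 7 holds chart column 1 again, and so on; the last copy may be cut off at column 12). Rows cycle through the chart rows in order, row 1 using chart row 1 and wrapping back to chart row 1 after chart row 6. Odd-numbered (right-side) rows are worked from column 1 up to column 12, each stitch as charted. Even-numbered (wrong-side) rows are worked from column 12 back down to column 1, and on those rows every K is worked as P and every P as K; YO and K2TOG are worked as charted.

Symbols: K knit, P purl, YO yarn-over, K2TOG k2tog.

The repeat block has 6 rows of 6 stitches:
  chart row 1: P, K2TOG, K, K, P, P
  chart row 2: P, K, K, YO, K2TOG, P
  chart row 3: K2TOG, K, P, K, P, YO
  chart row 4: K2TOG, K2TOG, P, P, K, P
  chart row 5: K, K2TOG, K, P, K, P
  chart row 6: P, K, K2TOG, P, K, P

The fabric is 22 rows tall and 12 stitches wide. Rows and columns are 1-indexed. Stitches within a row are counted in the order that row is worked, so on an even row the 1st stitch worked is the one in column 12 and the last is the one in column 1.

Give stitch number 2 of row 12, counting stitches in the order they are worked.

Stitch:
P

Derivation:
Row 12: (12-1) mod 6 = 5, so use chart row 6. Even row -> WS.
Chart row 6 tiled across columns 1-12: P K K2TOG P K P P K K2TOG P K P
WS: work from column 12 back to column 1 (reverse the tiled row), swapping K<->P (YO and K2TOG unchanged).
Row 12 as worked: K P K K2TOG P K K P K K2TOG P K
Stitch 2 in working order -> P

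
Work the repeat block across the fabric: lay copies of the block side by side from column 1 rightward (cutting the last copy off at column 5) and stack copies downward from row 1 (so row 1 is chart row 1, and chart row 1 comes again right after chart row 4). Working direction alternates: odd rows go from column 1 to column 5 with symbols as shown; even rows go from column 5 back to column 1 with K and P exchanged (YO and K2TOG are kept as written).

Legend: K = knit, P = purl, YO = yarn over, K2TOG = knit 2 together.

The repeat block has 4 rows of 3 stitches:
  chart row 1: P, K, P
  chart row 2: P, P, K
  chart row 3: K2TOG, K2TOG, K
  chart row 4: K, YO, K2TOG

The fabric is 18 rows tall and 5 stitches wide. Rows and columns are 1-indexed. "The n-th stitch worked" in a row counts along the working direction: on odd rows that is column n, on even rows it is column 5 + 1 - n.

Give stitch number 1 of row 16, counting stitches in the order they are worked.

Result:
YO

Derivation:
Row 16 uses chart row ((16-1) mod 4)+1 = 4. Row 16 is even, so WS.
Chart row 4 tiled across columns 1-5: K YO K2TOG K YO
WS: work from column 5 back to column 1 (reverse the tiled row), swapping K<->P (YO and K2TOG unchanged).
Row 16 as worked: YO P K2TOG YO P
Counting 1 along the worked row gives YO.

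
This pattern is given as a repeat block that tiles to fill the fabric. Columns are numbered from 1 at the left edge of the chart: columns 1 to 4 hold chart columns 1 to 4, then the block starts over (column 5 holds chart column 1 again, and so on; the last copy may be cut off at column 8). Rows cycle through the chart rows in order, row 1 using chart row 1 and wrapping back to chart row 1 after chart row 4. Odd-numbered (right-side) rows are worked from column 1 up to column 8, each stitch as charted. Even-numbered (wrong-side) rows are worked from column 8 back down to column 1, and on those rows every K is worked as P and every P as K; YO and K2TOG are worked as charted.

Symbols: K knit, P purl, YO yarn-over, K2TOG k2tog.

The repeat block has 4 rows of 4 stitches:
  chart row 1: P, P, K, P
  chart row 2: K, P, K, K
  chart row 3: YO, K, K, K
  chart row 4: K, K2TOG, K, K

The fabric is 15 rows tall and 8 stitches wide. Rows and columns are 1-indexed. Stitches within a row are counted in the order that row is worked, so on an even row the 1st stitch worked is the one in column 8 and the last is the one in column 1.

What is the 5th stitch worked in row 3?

Result:
YO

Derivation:
Row 3 uses chart row ((3-1) mod 4)+1 = 3. Row 3 is odd, so RS.
Chart row 3 tiled across columns 1-8: YO K K K YO K K K
Right side: take the tiled row as-is (worked left to right from column 1).
Stitch 5 in working order -> YO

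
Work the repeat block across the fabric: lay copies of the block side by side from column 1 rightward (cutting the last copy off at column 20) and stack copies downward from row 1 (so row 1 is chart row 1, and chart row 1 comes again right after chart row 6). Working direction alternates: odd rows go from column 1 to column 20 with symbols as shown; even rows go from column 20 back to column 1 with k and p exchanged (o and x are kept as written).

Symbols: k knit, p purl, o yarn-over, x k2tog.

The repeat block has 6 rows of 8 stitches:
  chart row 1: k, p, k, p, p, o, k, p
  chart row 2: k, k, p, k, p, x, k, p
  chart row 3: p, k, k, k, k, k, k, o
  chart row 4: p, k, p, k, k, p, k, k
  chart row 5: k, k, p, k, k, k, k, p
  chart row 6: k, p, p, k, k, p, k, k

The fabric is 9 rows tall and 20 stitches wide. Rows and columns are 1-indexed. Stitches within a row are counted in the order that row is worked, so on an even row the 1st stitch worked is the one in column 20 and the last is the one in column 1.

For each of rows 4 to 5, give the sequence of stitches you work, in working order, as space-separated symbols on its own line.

Row 4: chart row 4, WS - tiled (columns 1-20): p k p k k p k k p k p k k p k k p k p k; work from column 20 back to 1 with k<->p swapped.
Row 5: chart row 5, RS - tile across columns 1-20 and work as-is.

Rows as worked:
p k p k p p k p p k p k p p k p p k p k
k k p k k k k p k k p k k k k p k k p k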